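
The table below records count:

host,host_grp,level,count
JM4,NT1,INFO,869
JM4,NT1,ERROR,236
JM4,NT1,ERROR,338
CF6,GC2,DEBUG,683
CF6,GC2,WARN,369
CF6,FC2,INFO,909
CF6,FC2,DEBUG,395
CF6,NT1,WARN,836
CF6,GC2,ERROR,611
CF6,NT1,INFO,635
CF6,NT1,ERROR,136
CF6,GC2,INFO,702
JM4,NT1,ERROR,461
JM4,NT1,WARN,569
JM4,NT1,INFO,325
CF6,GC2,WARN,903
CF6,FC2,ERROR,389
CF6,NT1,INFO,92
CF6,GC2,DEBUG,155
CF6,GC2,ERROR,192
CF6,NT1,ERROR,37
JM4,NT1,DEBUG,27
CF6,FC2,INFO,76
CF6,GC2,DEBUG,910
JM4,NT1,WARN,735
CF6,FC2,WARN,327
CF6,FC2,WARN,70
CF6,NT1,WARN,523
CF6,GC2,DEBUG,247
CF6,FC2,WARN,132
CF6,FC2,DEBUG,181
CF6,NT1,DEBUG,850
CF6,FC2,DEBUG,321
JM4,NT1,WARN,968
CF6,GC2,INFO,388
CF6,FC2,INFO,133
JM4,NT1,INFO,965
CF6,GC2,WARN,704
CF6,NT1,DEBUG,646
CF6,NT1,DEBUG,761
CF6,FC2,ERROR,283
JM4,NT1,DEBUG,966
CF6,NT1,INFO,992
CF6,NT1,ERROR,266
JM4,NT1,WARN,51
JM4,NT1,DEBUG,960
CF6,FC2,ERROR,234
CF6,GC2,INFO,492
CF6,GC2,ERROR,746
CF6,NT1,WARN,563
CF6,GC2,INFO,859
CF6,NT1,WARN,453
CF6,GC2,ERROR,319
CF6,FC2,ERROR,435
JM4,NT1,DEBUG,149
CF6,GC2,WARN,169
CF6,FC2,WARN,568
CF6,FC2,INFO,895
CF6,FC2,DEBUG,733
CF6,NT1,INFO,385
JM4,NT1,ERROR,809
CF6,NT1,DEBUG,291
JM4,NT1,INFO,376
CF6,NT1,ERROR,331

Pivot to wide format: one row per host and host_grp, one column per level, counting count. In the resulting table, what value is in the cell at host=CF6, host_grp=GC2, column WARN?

4

Rows with host=CF6, host_grp=GC2 and level=WARN: count values are 369, 903, 704, 169.
4 rows match — count = 4.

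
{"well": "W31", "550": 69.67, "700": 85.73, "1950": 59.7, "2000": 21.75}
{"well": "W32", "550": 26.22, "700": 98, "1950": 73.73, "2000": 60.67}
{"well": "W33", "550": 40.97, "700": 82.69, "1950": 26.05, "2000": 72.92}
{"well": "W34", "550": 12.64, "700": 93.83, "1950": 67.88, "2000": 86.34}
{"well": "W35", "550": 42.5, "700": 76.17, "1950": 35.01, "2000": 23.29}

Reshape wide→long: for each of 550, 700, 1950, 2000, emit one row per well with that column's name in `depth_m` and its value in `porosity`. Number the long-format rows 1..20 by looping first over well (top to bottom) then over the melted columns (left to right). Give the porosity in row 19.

35.01

20 rows total (5 × 4). Row 19: index ⌊(19-1)/4⌋ = 4 into well → W35; (19-1) mod 4 = 2 into the melted columns → 1950.
So row 19 is (W35, 1950, 35.01); porosity = 35.01.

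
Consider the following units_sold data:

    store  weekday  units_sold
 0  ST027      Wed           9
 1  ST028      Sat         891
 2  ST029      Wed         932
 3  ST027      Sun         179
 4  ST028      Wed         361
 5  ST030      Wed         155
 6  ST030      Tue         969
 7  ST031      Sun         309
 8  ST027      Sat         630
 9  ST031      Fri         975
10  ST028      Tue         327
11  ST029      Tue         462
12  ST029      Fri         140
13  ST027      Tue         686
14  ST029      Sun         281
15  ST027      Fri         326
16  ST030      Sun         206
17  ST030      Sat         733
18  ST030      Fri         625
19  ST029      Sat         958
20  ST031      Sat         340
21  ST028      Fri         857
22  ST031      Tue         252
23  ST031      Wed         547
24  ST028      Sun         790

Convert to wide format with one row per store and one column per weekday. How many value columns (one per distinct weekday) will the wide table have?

5

5 distinct weekday values: Fri, Wed, Sat, Tue, Sun.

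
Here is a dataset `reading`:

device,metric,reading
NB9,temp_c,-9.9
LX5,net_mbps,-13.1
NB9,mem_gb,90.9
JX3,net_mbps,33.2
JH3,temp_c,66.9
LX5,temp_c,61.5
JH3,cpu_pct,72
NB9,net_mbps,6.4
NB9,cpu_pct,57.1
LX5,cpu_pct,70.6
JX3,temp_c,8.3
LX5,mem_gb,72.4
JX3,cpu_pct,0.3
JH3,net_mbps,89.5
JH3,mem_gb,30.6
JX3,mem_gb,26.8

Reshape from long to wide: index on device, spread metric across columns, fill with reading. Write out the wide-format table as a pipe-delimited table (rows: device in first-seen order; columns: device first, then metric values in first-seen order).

| device | temp_c | net_mbps | mem_gb | cpu_pct |
| NB9 | -9.9 | 6.4 | 90.9 | 57.1 |
| LX5 | 61.5 | -13.1 | 72.4 | 70.6 |
| JX3 | 8.3 | 33.2 | 26.8 | 0.3 |
| JH3 | 66.9 | 89.5 | 30.6 | 72 |

Columns: device plus the 4 distinct metric values (temp_c, net_mbps, mem_gb, cpu_pct).
For example, row NB9 column temp_c takes reading=-9.9 from the long row (NB9, temp_c).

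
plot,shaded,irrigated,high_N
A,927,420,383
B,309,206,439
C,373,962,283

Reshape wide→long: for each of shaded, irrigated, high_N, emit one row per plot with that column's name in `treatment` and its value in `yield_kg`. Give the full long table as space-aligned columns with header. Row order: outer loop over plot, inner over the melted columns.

plot  treatment  yield_kg
A     shaded     927     
A     irrigated  420     
A     high_N     383     
B     shaded     309     
B     irrigated  206     
B     high_N     439     
C     shaded     373     
C     irrigated  962     
C     high_N     283     

Each (plot, column) pair becomes one row: 3 × 3 = 9 rows.
For example, (A, shaded) → yield_kg=927.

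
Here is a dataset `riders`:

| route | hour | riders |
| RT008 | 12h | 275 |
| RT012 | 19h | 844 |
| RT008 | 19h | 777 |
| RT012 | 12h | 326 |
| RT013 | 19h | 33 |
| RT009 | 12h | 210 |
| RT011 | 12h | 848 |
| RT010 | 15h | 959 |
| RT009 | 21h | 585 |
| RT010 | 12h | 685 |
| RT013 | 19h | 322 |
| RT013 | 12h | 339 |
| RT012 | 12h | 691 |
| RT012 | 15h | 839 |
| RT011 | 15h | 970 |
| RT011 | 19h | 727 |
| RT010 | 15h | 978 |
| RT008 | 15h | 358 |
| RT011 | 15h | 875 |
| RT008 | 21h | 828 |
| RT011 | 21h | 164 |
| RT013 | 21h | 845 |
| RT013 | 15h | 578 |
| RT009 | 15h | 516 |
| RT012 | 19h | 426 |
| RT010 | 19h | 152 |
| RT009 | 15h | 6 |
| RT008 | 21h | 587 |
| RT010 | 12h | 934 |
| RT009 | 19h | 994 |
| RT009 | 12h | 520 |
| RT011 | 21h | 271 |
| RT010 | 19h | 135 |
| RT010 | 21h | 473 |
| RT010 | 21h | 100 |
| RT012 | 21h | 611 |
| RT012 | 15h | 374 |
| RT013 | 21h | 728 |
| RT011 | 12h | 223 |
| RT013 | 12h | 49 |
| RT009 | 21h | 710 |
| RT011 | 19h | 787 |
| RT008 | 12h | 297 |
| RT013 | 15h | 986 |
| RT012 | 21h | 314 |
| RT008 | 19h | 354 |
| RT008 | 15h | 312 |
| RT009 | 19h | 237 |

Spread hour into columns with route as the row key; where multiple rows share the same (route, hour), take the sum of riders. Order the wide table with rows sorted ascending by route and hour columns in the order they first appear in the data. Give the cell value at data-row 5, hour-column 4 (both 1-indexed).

925

With rows sorted ascending by route, row 5 is route=RT012. hour columns in first-appearance order: 12h, 19h, 15h, 21h; column 4 is 21h.
Long rows with route=RT012, hour=21h: 611 + 314 = 925.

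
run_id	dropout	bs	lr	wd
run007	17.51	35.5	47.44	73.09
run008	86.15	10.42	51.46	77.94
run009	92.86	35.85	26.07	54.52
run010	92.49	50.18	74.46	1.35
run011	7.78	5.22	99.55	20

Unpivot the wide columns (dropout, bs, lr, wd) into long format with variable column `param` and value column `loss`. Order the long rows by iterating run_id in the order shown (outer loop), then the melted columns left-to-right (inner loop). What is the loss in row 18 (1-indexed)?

5.22

20 rows total (5 × 4). Row 18: index ⌊(18-1)/4⌋ = 4 into run_id → run011; (18-1) mod 4 = 1 into the melted columns → bs.
So row 18 is (run011, bs, 5.22); loss = 5.22.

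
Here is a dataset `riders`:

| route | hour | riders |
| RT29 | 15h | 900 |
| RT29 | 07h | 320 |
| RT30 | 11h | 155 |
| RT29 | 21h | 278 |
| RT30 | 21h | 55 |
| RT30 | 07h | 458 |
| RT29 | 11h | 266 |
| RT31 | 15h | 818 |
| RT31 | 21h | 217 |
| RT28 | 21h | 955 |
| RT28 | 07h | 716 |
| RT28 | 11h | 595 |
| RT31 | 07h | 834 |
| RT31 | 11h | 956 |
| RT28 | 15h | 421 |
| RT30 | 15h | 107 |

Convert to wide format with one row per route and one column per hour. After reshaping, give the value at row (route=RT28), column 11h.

595

Wide layout: rows indexed by route, columns are the 4 distinct hour values (15h, 07h, 11h, 21h).
Cell (route=RT28, hour=11h) draws from the long row where route=RT28 and hour=11h, which has riders=595.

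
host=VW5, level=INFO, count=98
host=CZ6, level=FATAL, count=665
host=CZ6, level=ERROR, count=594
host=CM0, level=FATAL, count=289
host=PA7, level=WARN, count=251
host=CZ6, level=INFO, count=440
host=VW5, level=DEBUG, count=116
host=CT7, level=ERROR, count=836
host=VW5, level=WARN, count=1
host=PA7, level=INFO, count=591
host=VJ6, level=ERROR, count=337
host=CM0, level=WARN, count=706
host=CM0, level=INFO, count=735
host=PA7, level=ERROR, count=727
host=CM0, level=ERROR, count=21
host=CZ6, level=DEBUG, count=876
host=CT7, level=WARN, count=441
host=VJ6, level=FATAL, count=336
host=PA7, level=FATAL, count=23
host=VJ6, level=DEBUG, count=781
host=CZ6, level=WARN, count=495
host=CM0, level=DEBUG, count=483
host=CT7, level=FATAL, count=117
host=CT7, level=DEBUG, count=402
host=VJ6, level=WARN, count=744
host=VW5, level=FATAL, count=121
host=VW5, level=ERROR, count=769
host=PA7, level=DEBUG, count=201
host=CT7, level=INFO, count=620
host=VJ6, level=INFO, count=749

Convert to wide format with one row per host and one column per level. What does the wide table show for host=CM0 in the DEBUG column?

Wide layout: rows indexed by host, columns are the 5 distinct level values (INFO, FATAL, ERROR, WARN, DEBUG).
Cell (host=CM0, level=DEBUG) draws from the long row where host=CM0 and level=DEBUG, which has count=483.

483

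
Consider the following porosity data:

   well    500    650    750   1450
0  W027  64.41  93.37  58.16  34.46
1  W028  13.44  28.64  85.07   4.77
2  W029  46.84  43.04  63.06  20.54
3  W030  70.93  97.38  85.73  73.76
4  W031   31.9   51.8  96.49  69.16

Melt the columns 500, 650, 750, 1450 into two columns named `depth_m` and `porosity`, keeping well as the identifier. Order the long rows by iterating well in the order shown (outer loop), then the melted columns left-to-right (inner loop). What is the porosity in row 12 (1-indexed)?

20.54

20 rows total (5 × 4). Row 12: index ⌊(12-1)/4⌋ = 2 into well → W029; (12-1) mod 4 = 3 into the melted columns → 1450.
So row 12 is (W029, 1450, 20.54); porosity = 20.54.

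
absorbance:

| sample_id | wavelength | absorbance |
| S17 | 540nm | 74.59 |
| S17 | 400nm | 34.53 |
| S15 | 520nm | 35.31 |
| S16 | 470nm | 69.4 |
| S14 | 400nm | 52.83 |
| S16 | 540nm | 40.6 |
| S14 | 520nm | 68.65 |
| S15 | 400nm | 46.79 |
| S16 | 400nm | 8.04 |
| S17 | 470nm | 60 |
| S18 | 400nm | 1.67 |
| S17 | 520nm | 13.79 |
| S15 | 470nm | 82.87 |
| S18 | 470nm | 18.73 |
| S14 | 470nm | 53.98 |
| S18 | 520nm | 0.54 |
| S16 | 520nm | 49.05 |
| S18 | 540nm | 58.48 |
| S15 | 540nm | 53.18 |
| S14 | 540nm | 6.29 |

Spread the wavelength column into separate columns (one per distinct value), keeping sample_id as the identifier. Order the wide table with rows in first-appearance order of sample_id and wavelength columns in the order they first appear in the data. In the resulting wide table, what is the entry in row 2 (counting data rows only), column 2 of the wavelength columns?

46.79

With rows in first-appearance order of sample_id, row 2 is sample_id=S15. wavelength columns in first-appearance order: 540nm, 400nm, 520nm, 470nm; column 2 is 400nm.
Long rows with sample_id=S15, wavelength=400nm: absorbance = 46.79.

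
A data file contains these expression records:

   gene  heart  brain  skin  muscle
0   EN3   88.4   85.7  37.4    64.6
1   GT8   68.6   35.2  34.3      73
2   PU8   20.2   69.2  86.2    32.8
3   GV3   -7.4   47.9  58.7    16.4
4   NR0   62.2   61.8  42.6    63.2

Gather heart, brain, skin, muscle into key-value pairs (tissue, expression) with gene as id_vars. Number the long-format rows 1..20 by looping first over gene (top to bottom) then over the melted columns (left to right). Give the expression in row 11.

20 rows total (5 × 4). Row 11: index ⌊(11-1)/4⌋ = 2 into gene → PU8; (11-1) mod 4 = 2 into the melted columns → skin.
So row 11 is (PU8, skin, 86.2); expression = 86.2.

86.2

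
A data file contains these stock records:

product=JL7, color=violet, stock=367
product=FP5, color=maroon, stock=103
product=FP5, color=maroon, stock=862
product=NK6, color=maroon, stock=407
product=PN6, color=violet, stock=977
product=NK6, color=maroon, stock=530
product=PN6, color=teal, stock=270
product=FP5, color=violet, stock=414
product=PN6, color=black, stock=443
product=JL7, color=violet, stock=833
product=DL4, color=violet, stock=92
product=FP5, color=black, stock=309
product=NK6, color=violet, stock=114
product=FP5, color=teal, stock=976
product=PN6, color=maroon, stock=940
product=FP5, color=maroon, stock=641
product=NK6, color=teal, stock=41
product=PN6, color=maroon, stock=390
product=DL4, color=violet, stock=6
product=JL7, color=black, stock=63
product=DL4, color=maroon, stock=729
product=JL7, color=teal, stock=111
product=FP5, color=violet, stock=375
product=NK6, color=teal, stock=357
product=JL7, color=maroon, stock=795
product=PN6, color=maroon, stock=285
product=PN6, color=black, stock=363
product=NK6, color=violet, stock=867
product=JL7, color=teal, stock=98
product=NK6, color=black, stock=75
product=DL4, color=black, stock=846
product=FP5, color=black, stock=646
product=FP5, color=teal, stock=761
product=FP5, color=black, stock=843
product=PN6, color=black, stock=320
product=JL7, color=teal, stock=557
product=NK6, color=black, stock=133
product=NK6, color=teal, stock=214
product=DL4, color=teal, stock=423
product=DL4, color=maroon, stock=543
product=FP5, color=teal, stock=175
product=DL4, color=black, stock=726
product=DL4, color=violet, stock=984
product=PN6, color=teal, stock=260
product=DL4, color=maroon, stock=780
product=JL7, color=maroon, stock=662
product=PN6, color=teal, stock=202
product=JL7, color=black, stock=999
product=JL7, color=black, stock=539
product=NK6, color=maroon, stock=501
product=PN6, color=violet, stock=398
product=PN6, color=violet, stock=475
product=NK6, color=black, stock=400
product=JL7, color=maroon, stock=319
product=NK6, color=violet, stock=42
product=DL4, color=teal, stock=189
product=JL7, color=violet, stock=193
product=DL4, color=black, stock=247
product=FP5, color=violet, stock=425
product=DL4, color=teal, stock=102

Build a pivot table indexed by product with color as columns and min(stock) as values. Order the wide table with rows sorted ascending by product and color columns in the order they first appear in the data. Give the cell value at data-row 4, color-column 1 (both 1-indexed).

With rows sorted ascending by product, row 4 is product=NK6. color columns in first-appearance order: violet, maroon, teal, black; column 1 is violet.
Long rows with product=NK6, color=violet: min(114, 867, 42) = 42.

42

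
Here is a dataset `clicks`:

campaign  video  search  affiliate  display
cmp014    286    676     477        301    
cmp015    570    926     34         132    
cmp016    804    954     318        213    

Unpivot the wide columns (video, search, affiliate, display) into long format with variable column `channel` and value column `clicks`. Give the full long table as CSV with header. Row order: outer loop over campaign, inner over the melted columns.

Each (campaign, column) pair becomes one row: 3 × 4 = 12 rows.
For example, (cmp014, video) → clicks=286.

campaign,channel,clicks
cmp014,video,286
cmp014,search,676
cmp014,affiliate,477
cmp014,display,301
cmp015,video,570
cmp015,search,926
cmp015,affiliate,34
cmp015,display,132
cmp016,video,804
cmp016,search,954
cmp016,affiliate,318
cmp016,display,213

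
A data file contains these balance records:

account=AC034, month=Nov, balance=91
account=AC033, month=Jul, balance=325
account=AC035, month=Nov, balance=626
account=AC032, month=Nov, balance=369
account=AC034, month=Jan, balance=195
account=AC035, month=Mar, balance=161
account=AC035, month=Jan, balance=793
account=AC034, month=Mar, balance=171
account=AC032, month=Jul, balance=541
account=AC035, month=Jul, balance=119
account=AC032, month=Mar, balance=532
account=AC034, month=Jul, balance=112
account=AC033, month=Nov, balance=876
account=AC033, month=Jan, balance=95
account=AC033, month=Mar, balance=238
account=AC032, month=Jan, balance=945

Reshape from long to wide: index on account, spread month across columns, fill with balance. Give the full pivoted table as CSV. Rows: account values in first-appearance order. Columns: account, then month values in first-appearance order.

account,Nov,Jul,Jan,Mar
AC034,91,112,195,171
AC033,876,325,95,238
AC035,626,119,793,161
AC032,369,541,945,532

Columns: account plus the 4 distinct month values (Nov, Jul, Jan, Mar).
For example, row AC034 column Nov takes balance=91 from the long row (AC034, Nov).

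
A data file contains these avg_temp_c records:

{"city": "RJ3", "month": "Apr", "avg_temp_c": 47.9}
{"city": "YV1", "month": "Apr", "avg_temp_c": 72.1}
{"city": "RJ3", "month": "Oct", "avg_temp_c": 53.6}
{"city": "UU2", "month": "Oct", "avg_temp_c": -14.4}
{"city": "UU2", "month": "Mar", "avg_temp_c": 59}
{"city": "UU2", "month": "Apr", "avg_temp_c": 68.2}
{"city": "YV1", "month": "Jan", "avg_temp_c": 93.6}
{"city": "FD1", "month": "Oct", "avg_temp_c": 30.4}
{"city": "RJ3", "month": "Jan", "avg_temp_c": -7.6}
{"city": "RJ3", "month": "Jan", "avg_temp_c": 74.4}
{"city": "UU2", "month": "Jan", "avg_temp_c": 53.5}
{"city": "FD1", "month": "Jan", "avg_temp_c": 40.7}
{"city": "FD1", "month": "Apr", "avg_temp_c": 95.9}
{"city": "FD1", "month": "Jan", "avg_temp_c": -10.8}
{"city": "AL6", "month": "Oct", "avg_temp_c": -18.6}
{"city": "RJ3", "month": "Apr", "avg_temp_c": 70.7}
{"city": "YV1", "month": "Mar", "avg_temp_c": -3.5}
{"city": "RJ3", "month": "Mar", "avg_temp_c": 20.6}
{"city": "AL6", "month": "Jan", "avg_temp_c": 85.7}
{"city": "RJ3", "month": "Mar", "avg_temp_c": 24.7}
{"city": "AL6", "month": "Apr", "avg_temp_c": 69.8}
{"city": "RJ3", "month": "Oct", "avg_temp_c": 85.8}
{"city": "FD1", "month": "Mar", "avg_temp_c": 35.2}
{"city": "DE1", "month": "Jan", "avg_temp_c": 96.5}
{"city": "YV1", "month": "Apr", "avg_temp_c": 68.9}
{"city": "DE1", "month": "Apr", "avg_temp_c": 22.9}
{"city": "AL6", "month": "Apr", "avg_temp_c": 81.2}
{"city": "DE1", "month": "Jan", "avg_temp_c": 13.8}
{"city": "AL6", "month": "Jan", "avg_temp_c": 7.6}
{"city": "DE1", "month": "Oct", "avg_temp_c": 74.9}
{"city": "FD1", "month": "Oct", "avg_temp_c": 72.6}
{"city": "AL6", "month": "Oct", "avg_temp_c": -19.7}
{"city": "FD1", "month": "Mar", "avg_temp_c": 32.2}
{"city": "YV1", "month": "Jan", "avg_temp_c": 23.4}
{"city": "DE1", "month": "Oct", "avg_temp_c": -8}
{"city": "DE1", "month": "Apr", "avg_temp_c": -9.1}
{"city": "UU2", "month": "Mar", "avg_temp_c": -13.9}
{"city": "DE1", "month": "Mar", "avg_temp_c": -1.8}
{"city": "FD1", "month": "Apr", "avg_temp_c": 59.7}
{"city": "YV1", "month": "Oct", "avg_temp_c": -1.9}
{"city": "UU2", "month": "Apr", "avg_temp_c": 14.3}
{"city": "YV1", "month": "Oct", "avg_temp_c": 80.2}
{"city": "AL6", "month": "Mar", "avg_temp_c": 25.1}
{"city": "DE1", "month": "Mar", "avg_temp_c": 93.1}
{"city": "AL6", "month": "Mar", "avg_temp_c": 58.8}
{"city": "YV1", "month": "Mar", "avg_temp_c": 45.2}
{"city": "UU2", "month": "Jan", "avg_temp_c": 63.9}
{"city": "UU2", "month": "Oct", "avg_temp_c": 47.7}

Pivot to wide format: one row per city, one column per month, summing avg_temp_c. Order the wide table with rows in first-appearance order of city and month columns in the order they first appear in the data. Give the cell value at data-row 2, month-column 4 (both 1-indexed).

With rows in first-appearance order of city, row 2 is city=YV1. month columns in first-appearance order: Apr, Oct, Mar, Jan; column 4 is Jan.
Long rows with city=YV1, month=Jan: 93.6 + 23.4 = 117.

117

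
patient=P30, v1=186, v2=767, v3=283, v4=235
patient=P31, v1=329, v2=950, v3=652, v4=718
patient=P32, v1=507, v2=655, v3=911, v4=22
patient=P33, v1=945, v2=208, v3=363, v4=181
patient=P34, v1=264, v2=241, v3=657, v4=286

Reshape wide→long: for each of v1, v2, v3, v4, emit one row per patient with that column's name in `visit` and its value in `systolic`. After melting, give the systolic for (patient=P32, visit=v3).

Unpivoting turns each (patient, wide-column) pair into one long row.
The wide cell at row P32, column v3 holds 911, so the long row (P32, v3) has systolic=911.

911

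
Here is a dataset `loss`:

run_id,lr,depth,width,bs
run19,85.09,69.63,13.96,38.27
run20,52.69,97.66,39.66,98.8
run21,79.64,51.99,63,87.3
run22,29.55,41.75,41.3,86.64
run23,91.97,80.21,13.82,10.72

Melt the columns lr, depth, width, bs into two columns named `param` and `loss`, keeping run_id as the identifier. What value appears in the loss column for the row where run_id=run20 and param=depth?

97.66

Unpivoting turns each (run_id, wide-column) pair into one long row.
The wide cell at row run20, column depth holds 97.66, so the long row (run20, depth) has loss=97.66.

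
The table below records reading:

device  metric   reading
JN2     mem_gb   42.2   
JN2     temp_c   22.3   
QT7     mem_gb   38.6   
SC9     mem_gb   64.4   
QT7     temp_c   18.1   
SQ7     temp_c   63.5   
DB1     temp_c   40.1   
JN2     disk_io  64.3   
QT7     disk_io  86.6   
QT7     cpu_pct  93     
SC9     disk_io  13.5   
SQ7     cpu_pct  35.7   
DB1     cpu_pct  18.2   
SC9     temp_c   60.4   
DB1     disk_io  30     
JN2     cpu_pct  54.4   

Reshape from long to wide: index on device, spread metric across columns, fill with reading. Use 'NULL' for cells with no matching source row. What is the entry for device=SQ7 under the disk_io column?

NULL

No long-format row has device=SQ7 and metric=disk_io, so the cell is NULL.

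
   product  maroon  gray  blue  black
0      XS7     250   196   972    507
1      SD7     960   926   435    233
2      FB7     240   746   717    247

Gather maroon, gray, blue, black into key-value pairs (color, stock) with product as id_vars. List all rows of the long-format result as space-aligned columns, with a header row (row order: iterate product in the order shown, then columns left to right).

product  color   stock
XS7      maroon  250  
XS7      gray    196  
XS7      blue    972  
XS7      black   507  
SD7      maroon  960  
SD7      gray    926  
SD7      blue    435  
SD7      black   233  
FB7      maroon  240  
FB7      gray    746  
FB7      blue    717  
FB7      black   247  

Each (product, column) pair becomes one row: 3 × 4 = 12 rows.
For example, (XS7, maroon) → stock=250.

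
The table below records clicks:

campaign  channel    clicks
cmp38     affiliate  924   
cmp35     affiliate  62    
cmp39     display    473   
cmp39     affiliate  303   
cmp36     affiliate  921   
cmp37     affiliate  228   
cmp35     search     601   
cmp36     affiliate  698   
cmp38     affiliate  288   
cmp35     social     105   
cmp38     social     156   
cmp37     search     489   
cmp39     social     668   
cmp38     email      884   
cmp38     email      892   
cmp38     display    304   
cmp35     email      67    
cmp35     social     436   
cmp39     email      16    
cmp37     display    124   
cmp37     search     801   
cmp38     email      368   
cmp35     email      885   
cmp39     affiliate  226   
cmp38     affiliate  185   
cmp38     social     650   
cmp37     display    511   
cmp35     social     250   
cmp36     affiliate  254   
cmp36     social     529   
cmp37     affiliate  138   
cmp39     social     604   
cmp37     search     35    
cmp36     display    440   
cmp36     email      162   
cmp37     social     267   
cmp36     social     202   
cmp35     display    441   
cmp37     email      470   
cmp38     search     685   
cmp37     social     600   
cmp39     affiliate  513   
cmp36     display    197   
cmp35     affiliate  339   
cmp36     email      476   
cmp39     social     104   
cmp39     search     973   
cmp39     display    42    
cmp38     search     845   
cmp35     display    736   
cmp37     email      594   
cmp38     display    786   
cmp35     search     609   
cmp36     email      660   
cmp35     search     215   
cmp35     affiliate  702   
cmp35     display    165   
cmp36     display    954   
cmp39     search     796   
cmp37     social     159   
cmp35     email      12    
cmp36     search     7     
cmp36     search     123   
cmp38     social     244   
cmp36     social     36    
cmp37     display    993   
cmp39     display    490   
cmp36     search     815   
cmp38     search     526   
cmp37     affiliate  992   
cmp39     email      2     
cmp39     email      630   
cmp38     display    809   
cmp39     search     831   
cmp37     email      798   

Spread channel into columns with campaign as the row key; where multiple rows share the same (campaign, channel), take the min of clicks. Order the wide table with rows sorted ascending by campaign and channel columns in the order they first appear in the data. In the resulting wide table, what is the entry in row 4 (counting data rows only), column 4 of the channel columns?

156

With rows sorted ascending by campaign, row 4 is campaign=cmp38. channel columns in first-appearance order: affiliate, display, search, social, email; column 4 is social.
Long rows with campaign=cmp38, channel=social: min(156, 650, 244) = 156.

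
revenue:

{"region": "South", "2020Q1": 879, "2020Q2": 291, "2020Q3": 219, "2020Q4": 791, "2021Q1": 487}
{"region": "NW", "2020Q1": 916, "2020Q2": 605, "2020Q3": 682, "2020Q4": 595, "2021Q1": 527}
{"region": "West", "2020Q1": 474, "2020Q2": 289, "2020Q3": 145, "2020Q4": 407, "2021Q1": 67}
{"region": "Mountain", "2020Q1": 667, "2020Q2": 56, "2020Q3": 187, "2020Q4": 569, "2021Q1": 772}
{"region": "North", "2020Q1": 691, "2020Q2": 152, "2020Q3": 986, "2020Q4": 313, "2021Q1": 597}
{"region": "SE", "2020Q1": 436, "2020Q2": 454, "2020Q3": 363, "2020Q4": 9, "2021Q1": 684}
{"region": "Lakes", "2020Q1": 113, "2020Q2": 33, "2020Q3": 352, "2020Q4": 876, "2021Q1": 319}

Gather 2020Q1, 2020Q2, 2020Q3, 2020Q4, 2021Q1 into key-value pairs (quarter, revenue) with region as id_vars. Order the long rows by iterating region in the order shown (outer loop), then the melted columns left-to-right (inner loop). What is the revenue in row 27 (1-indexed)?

35 rows total (7 × 5). Row 27: index ⌊(27-1)/5⌋ = 5 into region → SE; (27-1) mod 5 = 1 into the melted columns → 2020Q2.
So row 27 is (SE, 2020Q2, 454); revenue = 454.

454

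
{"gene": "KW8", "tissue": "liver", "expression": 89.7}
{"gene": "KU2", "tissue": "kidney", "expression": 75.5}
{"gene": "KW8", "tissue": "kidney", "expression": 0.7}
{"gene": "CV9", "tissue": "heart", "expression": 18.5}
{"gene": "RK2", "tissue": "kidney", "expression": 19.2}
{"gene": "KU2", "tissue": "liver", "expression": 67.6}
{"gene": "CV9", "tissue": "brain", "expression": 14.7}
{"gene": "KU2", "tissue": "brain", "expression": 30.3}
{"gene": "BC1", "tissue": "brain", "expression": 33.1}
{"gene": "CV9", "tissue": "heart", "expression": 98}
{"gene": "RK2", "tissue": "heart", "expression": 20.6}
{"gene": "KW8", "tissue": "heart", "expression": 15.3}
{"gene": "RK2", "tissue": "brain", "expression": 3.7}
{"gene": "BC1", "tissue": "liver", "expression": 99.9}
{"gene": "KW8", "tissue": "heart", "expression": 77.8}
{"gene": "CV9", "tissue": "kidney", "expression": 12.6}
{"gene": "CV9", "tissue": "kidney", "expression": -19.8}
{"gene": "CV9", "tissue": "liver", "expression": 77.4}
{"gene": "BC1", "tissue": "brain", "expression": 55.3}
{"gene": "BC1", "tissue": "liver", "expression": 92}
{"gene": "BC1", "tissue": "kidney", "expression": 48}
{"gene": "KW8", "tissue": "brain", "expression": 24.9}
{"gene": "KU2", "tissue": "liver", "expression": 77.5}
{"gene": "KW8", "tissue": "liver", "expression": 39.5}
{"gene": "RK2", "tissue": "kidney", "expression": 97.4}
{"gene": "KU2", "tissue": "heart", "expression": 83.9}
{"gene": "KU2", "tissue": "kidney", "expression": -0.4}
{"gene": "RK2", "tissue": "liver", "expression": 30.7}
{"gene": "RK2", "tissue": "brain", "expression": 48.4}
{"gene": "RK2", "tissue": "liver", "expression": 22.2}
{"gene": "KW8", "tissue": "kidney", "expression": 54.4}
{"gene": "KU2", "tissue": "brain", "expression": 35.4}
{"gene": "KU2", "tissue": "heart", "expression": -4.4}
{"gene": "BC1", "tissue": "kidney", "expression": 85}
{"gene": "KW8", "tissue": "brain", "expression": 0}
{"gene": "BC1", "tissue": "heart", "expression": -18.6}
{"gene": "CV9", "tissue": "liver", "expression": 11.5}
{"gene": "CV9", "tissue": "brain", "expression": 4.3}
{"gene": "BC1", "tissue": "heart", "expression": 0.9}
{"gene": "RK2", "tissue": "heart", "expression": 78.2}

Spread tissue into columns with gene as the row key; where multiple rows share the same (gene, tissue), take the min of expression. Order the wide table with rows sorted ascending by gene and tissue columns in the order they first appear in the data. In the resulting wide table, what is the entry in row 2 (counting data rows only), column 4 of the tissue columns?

With rows sorted ascending by gene, row 2 is gene=CV9. tissue columns in first-appearance order: liver, kidney, heart, brain; column 4 is brain.
Long rows with gene=CV9, tissue=brain: min(14.7, 4.3) = 4.3.

4.3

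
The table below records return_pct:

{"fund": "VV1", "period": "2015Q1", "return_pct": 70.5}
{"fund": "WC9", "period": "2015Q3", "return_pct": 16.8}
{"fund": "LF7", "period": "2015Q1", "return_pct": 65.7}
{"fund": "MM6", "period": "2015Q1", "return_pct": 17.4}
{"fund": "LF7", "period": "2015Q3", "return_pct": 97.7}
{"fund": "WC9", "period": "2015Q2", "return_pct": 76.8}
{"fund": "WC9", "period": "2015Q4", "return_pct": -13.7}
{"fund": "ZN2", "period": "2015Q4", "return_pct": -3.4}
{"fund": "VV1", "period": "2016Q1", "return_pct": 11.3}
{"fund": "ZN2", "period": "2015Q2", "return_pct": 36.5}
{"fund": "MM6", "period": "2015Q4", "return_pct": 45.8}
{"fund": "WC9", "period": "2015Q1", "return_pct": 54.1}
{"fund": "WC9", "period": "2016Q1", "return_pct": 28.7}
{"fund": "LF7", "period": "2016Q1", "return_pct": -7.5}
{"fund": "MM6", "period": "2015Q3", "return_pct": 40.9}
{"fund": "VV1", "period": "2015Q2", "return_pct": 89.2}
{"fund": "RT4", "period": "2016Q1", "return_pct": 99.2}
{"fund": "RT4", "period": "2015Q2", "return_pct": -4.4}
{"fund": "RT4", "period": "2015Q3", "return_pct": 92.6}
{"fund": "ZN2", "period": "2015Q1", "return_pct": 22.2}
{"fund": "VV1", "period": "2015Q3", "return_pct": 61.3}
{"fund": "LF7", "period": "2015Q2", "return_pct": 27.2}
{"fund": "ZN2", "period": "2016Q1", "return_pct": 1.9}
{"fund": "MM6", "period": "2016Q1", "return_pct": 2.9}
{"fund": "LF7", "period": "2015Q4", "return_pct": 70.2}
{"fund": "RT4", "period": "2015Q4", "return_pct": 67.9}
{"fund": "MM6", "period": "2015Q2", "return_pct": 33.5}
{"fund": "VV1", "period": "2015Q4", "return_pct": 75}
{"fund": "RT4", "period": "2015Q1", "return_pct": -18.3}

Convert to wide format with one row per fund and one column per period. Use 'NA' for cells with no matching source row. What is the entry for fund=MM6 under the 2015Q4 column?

45.8

The long row with fund=MM6, period=2015Q4 has return_pct=45.8.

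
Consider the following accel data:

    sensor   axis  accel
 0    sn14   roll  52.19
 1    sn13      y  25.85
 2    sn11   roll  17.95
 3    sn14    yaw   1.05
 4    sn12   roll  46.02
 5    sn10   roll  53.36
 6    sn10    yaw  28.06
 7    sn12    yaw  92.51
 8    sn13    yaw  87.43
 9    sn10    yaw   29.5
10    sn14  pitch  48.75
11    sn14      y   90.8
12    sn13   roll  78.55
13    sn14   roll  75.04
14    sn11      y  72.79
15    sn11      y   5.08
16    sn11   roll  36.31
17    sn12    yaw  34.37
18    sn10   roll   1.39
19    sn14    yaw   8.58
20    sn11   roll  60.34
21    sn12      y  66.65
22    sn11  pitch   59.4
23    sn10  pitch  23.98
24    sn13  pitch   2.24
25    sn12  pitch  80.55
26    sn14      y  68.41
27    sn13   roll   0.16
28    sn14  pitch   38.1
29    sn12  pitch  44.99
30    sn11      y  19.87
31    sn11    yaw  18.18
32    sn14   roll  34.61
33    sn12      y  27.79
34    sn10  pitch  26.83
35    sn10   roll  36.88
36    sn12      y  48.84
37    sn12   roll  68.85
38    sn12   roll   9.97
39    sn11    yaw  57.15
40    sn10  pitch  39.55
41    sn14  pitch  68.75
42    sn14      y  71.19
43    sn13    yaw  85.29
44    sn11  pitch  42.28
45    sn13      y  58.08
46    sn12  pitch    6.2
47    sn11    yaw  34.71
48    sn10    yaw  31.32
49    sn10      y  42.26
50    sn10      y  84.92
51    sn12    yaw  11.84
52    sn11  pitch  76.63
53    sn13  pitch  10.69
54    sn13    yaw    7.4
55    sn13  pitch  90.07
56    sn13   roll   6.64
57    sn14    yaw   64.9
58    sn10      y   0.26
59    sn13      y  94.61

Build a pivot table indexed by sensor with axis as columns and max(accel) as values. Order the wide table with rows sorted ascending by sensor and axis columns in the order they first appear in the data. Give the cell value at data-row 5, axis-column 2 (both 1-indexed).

With rows sorted ascending by sensor, row 5 is sensor=sn14. axis columns in first-appearance order: roll, y, yaw, pitch; column 2 is y.
Long rows with sensor=sn14, axis=y: max(90.8, 68.41, 71.19) = 90.8.

90.8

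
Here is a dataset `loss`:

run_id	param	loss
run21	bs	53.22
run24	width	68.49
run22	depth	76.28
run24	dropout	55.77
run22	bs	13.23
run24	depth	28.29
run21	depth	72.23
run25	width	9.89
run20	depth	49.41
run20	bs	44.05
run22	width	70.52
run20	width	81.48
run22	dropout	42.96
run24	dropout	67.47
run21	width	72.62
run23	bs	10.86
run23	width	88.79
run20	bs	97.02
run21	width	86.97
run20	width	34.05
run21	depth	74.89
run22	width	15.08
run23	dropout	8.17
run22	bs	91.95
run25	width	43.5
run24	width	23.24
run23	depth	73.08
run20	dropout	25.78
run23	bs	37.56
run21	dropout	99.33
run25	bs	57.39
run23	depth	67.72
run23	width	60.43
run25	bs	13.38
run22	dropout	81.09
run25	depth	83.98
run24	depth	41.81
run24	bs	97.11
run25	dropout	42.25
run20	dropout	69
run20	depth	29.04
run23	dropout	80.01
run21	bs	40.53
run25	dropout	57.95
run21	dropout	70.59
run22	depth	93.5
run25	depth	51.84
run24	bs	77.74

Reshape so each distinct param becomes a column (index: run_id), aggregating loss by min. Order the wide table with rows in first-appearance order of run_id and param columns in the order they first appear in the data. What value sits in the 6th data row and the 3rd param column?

67.72

With rows in first-appearance order of run_id, row 6 is run_id=run23. param columns in first-appearance order: bs, width, depth, dropout; column 3 is depth.
Long rows with run_id=run23, param=depth: min(73.08, 67.72) = 67.72.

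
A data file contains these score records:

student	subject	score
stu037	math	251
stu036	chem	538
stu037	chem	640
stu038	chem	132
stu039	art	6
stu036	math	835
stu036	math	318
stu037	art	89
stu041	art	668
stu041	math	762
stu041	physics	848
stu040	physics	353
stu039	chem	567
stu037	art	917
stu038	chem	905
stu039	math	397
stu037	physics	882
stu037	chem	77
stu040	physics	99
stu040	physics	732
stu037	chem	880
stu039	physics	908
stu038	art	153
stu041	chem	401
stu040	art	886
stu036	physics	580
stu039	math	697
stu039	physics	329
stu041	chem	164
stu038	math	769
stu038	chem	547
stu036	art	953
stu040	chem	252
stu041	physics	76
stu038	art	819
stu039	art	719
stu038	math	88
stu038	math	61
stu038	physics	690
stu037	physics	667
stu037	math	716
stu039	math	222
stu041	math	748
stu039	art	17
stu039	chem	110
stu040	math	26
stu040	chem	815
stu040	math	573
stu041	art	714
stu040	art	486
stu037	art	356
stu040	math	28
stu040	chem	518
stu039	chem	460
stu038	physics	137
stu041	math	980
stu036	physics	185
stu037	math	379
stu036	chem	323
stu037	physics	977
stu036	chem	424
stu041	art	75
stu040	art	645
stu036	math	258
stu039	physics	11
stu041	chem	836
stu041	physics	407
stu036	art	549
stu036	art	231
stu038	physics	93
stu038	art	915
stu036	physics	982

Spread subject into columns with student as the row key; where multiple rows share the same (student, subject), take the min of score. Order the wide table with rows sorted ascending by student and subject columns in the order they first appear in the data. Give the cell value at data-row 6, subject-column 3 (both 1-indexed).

With rows sorted ascending by student, row 6 is student=stu041. subject columns in first-appearance order: math, chem, art, physics; column 3 is art.
Long rows with student=stu041, subject=art: min(668, 714, 75) = 75.

75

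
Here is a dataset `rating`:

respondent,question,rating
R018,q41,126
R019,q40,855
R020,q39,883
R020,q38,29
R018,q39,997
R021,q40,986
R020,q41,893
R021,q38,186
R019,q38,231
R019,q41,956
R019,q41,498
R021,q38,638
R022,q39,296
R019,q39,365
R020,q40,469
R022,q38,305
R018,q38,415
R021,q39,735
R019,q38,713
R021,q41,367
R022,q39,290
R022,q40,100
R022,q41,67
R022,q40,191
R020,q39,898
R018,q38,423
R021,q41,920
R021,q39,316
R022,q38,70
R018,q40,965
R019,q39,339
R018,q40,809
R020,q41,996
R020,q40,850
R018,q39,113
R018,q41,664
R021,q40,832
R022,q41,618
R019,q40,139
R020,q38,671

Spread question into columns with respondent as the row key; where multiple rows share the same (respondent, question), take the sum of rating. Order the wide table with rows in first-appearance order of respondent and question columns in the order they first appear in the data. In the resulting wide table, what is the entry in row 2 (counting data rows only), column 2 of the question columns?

With rows in first-appearance order of respondent, row 2 is respondent=R019. question columns in first-appearance order: q41, q40, q39, q38; column 2 is q40.
Long rows with respondent=R019, question=q40: 855 + 139 = 994.

994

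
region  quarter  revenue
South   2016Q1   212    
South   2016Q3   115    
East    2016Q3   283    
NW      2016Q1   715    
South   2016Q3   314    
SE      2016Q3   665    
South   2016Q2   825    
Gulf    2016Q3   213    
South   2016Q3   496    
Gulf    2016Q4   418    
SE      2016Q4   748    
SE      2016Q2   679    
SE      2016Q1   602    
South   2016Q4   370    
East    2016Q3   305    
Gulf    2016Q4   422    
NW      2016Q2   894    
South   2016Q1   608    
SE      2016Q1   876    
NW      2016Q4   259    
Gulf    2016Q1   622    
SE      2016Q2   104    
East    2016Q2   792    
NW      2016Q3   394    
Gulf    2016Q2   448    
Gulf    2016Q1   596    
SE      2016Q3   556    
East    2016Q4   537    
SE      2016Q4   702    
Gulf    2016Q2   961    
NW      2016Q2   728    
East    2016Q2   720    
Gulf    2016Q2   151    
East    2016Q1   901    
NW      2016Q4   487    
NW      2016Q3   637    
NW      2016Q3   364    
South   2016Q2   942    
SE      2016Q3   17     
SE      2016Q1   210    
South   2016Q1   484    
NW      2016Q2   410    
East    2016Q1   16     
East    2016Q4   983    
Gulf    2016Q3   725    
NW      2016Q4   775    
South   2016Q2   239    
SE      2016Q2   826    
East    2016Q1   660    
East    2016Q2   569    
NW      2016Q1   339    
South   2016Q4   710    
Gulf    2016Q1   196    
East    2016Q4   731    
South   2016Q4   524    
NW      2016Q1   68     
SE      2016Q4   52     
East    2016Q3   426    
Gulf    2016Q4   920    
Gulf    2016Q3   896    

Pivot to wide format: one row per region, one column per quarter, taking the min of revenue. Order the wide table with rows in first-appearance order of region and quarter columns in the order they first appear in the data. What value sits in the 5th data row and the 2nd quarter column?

With rows in first-appearance order of region, row 5 is region=Gulf. quarter columns in first-appearance order: 2016Q1, 2016Q3, 2016Q2, 2016Q4; column 2 is 2016Q3.
Long rows with region=Gulf, quarter=2016Q3: min(213, 725, 896) = 213.

213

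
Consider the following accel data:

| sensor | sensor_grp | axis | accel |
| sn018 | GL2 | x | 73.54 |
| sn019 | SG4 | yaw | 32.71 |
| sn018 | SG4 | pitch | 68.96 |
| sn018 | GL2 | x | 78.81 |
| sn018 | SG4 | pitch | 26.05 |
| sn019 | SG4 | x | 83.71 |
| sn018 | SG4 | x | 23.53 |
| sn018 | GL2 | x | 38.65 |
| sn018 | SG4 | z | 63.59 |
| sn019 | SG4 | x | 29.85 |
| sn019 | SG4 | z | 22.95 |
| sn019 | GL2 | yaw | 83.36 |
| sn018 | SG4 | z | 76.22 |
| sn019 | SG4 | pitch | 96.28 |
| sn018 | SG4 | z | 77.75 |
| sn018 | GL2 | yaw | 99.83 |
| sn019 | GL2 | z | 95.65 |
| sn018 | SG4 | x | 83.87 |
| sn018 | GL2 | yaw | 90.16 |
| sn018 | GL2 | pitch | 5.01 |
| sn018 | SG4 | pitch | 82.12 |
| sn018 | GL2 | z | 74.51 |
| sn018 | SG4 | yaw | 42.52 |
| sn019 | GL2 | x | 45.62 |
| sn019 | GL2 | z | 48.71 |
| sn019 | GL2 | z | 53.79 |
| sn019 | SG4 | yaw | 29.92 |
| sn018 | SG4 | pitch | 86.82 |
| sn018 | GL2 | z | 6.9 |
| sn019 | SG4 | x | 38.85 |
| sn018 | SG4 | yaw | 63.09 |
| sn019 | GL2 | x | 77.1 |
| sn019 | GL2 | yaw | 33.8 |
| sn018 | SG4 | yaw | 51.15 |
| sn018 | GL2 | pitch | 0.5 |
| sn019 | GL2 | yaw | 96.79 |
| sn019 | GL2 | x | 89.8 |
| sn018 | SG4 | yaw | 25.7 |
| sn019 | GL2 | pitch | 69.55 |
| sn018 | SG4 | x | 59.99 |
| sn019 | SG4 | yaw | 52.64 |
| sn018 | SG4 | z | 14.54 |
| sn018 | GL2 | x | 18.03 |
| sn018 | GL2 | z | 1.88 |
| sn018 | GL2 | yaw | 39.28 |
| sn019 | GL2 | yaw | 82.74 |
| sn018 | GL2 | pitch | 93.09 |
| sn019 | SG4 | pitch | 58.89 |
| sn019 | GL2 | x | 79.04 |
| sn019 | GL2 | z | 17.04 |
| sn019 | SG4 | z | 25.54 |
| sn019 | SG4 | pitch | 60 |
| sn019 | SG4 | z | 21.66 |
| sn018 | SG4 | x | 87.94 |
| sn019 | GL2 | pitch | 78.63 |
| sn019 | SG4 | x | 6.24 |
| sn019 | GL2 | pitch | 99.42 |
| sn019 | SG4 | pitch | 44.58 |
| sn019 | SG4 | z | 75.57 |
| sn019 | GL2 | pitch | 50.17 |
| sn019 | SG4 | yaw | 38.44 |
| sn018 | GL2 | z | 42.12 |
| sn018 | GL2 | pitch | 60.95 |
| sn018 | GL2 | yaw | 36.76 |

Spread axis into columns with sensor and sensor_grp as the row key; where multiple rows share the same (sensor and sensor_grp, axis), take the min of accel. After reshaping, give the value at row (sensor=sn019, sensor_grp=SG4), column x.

6.24

Rows with sensor=sn019, sensor_grp=SG4 and axis=x: accel values are 83.71, 29.85, 38.85, 6.24.
min(83.71, 29.85, 38.85, 6.24) = 6.24.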